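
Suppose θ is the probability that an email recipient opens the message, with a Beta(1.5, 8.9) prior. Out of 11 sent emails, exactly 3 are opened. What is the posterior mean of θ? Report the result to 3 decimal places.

Posterior mean ≈ 0.210

Observing 3 successes and 8 failures updates Beta(1.5, 8.9) by adding the success and failure counts to the two shape parameters: α = 1.5+3 = 4.5, β = 8.9+8 = 16.9.
E[θ | data] = 4.5/(4.5+16.9) = 0.210.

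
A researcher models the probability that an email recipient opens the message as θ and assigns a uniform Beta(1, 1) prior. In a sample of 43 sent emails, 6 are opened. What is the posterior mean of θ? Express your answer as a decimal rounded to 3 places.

The binomial likelihood is conjugate to the Beta prior: with 6 successes and 37 failures, the posterior is Beta(1+6, 1+37) = Beta(7, 38).
E[θ | data] = 7/(7+38) = 0.156.

Posterior mean ≈ 0.156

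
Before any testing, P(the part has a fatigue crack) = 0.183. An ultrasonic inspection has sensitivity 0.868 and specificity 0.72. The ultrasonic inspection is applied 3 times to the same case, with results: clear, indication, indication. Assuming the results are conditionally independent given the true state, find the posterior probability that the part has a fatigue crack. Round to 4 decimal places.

Posterior P(H) ≈ 0.2830

Let H be the event that the part has a fatigue crack; start with P(H) = 0.183. P('indication'|H) = 0.868, P('indication'|¬H) = 0.28.
Update on result 1 ('clear'): P(H) ← 0.132·0.1830 / (0.132·0.1830 + 0.72·0.8170) = 0.024156/0.61240 = 0.0394.
Update on result 2 ('indication'): P(H) ← 0.868·0.0394 / (0.868·0.0394 + 0.28·0.9606) = 0.034238/0.30319 = 0.1129.
Update on result 3 ('indication'): P(H) ← 0.868·0.1129 / (0.868·0.1129 + 0.28·0.8871) = 0.098019/0.34640 = 0.2830.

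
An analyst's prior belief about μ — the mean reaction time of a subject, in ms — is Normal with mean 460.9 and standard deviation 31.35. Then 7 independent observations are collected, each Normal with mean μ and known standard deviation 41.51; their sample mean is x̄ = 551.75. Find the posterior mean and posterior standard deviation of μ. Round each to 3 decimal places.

Posterior mean ≈ 533.553; posterior SD ≈ 14.030

Prior precision 1/τ₀² = 1/31.35² = 0.00101748; data precision n/σ² = 7/41.51² = 0.00406249.
Posterior precision = 0.00101748 + 0.00406249 = 0.00507997, giving posterior SD = 1/√0.00507997 = 14.030.
Posterior mean = (0.00101748·460.9 + 0.00406249·551.75) / 0.00507997 = 533.553.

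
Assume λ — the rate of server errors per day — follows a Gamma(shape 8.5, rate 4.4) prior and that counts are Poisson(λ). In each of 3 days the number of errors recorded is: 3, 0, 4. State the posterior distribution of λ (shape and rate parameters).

Total count ∑xᵢ = 7 over n = 3 days.
Gamma is conjugate to the Poisson likelihood: posterior is Gamma(shape = 8.5+7 = 15.5, rate = 4.4+3 = 7.4).

Posterior: Gamma(shape=15.5, rate=7.4)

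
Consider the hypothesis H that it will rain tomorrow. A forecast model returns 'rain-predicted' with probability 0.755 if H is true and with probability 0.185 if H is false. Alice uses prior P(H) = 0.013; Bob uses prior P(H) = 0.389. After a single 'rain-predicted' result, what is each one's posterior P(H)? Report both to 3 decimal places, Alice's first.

Alice: 0.051; Bob: 0.722

The likelihood ratio for a 'rain-predicted' result is 0.755/0.185 = 4.0811.
Alice: prior odds 0.013/0.987 = 0.013171; posterior odds 0.053753; posterior probability 0.051.
Bob: prior odds 0.389/0.611 = 0.63666; posterior odds 2.5983; posterior probability 0.722.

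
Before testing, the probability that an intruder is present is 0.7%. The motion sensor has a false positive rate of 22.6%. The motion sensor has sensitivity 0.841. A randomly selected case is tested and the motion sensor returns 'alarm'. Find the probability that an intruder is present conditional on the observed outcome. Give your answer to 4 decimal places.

Let H be the event that an intruder is present. P(H) = 0.007, so P(¬H) = 0.993. With E the 'alarm' result, P(E|H) = 0.841 and P(E|¬H) = 0.226.
P(E) = 0.841·0.007 + 0.226·0.993 = 0.0058870 + 0.22442 = 0.23031.
By Bayes' theorem, P(H|E) = 0.0058870 / 0.23031 = 0.0256.

P(H | E) ≈ 0.0256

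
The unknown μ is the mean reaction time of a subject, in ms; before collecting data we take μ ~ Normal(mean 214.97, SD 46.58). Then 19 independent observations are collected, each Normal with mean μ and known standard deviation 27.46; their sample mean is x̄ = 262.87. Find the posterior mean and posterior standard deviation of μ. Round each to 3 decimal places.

Posterior mean ≈ 262.010; posterior SD ≈ 6.243

Prior precision 1/τ₀² = 1/46.58² = 0.00046089; data precision n/σ² = 19/27.46² = 0.0251972.
Posterior precision = 0.00046089 + 0.0251972 = 0.0256581, giving posterior SD = 1/√0.0256581 = 6.243.
Posterior mean = (0.00046089·214.97 + 0.0251972·262.87) / 0.0256581 = 262.010.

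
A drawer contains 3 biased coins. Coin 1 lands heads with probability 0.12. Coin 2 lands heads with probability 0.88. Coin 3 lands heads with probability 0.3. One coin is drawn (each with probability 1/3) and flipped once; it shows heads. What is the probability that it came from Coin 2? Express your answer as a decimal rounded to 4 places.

Posterior probability ≈ 0.6769

P(heads|C1) = 0.12; P(heads|C2) = 0.88; P(heads|C3) = 0.3.
Prior × likelihood for each source: 0.333333·0.12=0.04000, 0.333333·0.88=0.2933, 0.333333·0.3=0.1000. Summing gives P(heads) = 0.43333.
P(Coin 2 | heads) = 0.2933 / 0.43333 = 0.6769.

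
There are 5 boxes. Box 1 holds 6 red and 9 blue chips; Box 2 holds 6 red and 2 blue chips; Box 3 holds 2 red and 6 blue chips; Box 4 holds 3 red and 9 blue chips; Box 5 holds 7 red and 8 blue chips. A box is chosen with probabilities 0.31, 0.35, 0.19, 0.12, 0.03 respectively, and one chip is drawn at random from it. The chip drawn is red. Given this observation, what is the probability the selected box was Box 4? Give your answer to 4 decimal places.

Posterior probability ≈ 0.0628

Tabulate prior·likelihood by source: [1] prior 0.31, lik 0.4, product 0.1240; [2] prior 0.35, lik 0.75, product 0.2625; [3] prior 0.19, lik 0.25, product 0.04750; [4] prior 0.12, lik 0.25, product 0.03000; [5] prior 0.03, lik 0.4667, product 0.01400.
Normalizing constant = 0.47800; the posterior for Box 4 is its product over the sum, 0.03000/0.47800 = 0.0628.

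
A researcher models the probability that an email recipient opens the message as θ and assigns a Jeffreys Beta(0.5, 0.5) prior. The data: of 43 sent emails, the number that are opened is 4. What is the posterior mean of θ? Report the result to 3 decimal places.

The binomial likelihood is conjugate to the Beta prior: with 4 successes and 39 failures, the posterior is Beta(0.5+4, 0.5+39) = Beta(4.5, 39.5).
E[θ | data] = 4.5/(4.5+39.5) = 0.102.

Posterior mean ≈ 0.102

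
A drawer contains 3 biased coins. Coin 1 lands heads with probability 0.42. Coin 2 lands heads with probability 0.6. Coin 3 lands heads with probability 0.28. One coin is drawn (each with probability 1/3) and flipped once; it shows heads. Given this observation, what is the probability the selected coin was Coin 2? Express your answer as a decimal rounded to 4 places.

Posterior probability ≈ 0.4615

P(heads|C1) = 0.42; P(heads|C2) = 0.6; P(heads|C3) = 0.28.
Prior × likelihood for each source: 0.333333·0.42=0.1400, 0.333333·0.6=0.2000, 0.333333·0.28=0.09333. Summing gives P(heads) = 0.43333.
P(Coin 2 | heads) = 0.2000 / 0.43333 = 0.4615.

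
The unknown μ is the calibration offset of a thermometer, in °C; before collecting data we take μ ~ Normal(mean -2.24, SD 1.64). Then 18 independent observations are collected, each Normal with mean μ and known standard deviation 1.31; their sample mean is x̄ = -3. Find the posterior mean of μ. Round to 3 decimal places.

With known σ, the Normal prior is conjugate. Weight on the data is w = (n/σ²)/(n/σ² + 1/τ₀²) = 10.4889/(10.4889+0.371802) = 0.96577.
Posterior mean = w·x̄ + (1−w)·μ₀ = 0.96577·-3 + 0.034234·-2.24 = -2.974.

Posterior mean ≈ -2.974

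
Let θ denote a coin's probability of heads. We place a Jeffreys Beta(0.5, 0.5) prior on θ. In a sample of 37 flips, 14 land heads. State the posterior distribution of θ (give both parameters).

Posterior: Beta(14.5, 23.5)

The binomial likelihood is conjugate to the Beta prior: with 14 successes and 23 failures, the posterior is Beta(0.5+14, 0.5+23) = Beta(14.5, 23.5).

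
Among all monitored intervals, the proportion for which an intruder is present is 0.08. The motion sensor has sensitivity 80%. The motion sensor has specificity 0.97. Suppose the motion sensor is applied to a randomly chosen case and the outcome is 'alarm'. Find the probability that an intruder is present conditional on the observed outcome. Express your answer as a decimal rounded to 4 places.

P(H | E) ≈ 0.6987

Let H be the event that an intruder is present. P(H) = 0.08, so P(¬H) = 0.92. With E the 'alarm' result, P(E|H) = 0.8 and P(E|¬H) = 0.03.
P(E) = 0.8·0.08 + 0.03·0.92 = 0.064000 + 0.027600 = 0.091600.
By Bayes' theorem, P(H|E) = 0.064000 / 0.091600 = 0.6987.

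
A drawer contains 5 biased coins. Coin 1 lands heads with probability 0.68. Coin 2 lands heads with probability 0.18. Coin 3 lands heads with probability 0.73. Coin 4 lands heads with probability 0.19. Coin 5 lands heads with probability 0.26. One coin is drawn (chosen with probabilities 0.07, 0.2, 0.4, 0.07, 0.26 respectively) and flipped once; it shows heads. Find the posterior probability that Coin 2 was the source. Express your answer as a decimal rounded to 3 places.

Posterior probability ≈ 0.079

Tabulate prior·likelihood by source: [1] prior 0.07, lik 0.68, product 0.04760; [2] prior 0.2, lik 0.18, product 0.03600; [3] prior 0.4, lik 0.73, product 0.2920; [4] prior 0.07, lik 0.19, product 0.01330; [5] prior 0.26, lik 0.26, product 0.06760.
Normalizing constant = 0.45650; the posterior for Coin 2 is its product over the sum, 0.03600/0.45650 = 0.079.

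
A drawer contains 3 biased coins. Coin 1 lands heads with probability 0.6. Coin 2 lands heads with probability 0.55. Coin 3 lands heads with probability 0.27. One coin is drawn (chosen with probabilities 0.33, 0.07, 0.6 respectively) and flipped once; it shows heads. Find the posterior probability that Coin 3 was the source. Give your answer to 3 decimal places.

Tabulate prior·likelihood by source: [1] prior 0.33, lik 0.6, product 0.1980; [2] prior 0.07, lik 0.55, product 0.03850; [3] prior 0.6, lik 0.27, product 0.1620.
Normalizing constant = 0.39850; the posterior for Coin 3 is its product over the sum, 0.1620/0.39850 = 0.407.

Posterior probability ≈ 0.407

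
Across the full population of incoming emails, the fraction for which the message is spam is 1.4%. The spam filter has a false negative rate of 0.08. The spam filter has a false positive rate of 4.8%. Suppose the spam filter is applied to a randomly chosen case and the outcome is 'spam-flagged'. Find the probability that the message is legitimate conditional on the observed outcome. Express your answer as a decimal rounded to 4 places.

Write H for 'the message is spam'. Prior odds H:¬H = 0.014/0.986 = 0.014199. For the 'spam-flagged' outcome, the likelihood ratio is 0.92/0.048 = 19.167.
Posterior odds = 0.014199 × 19.167 = 0.27214, so P(H|E) = 0.27214/(1+0.27214) = 0.2139. Then P(¬H|E) = 1 − 0.2139 = 0.7861.

P(¬H | E) ≈ 0.7861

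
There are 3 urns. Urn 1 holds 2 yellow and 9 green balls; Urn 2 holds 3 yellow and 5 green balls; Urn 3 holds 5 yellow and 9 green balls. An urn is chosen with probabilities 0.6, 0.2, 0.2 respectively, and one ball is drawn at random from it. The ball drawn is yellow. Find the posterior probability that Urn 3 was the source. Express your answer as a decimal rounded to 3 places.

Posterior probability ≈ 0.280

P(yellow|Urn 1) = 0.1818; P(yellow|Urn 2) = 0.375; P(yellow|Urn 3) = 0.3571.
Prior × likelihood for each source: 0.6·0.1818=0.1091, 0.2·0.375=0.07500, 0.2·0.3571=0.07143. Summing gives P(yellow) = 0.25552.
P(Urn 3 | yellow) = 0.07143 / 0.25552 = 0.280.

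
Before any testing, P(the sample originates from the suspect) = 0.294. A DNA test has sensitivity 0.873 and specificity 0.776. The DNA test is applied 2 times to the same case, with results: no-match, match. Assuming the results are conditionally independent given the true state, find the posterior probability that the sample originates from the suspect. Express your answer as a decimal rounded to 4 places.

With H the event that the sample originates from the suspect, the joint likelihood of the observed sequence is P(data|H) = 0.127·0.873 = 0.11087 and P(data|¬H) = 0.776·0.224 = 0.17382.
Bayes: P(H|data) = 0.294·0.11087 / (0.294·0.11087 + 0.706·0.17382) = 0.032596/0.15532 = 0.2099.

Posterior P(H) ≈ 0.2099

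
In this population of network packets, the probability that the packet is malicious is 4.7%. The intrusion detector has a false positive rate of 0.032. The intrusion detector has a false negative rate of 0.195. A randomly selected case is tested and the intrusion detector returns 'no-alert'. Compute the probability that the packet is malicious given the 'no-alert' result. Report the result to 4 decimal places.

Let H be the event that the packet is malicious. P(H) = 0.047, so P(¬H) = 0.953. With E the 'no-alert' result, P(E|H) = 0.195 and P(E|¬H) = 0.968.
P(E) = 0.195·0.047 + 0.968·0.953 = 0.0091650 + 0.92250 = 0.93167.
By Bayes' theorem, P(H|E) = 0.0091650 / 0.93167 = 0.0098.

P(H | E) ≈ 0.0098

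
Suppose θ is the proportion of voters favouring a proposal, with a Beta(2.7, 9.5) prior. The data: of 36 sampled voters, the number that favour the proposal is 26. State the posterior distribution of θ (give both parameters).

Posterior: Beta(28.7, 19.5)

Observing 26 successes and 10 failures updates Beta(2.7, 9.5) by adding the success and failure counts to the two shape parameters: α = 2.7+26 = 28.7, β = 9.5+10 = 19.5.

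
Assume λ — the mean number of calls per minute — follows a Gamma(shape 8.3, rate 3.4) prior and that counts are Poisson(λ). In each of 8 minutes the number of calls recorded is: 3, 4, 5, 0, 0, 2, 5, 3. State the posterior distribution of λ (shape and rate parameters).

The Poisson likelihood adds the total count to the shape and the number of exposure periods to the rate. Here ∑xᵢ = 22 and n = 8, so shape 8.3→30.3 and rate 3.4→11.4.

Posterior: Gamma(shape=30.3, rate=11.4)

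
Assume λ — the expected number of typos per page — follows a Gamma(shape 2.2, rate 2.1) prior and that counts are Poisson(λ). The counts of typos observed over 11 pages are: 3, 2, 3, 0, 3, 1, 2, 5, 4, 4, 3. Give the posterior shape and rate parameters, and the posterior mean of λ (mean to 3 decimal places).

Total count ∑xᵢ = 30 over n = 11 pages.
Gamma is conjugate to the Poisson likelihood: posterior is Gamma(shape = 2.2+30 = 32.2, rate = 2.1+11 = 13.1).
Posterior mean = shape/rate = 32.2/13.1 = 2.458.

Posterior: Gamma(shape=32.2, rate=13.1); mean ≈ 2.458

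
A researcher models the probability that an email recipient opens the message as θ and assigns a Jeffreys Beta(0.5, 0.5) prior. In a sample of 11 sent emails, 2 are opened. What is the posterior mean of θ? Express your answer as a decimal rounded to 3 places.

Observing 2 successes and 9 failures updates Beta(0.5, 0.5) by adding the success and failure counts to the two shape parameters: α = 0.5+2 = 2.5, β = 0.5+9 = 9.5.
E[θ | data] = 2.5/(2.5+9.5) = 0.208.

Posterior mean ≈ 0.208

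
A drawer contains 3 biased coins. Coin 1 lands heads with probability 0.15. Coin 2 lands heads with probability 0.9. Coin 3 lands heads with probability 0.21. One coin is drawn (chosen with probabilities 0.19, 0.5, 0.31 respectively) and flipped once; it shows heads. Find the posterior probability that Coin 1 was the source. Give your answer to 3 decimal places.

Tabulate prior·likelihood by source: [1] prior 0.19, lik 0.15, product 0.02850; [2] prior 0.5, lik 0.9, product 0.4500; [3] prior 0.31, lik 0.21, product 0.06510.
Normalizing constant = 0.54360; the posterior for Coin 1 is its product over the sum, 0.02850/0.54360 = 0.052.

Posterior probability ≈ 0.052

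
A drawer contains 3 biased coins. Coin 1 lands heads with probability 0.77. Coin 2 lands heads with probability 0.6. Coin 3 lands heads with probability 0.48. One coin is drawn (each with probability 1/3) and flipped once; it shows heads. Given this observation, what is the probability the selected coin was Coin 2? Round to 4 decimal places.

Posterior probability ≈ 0.3243

P(heads|C1) = 0.77; P(heads|C2) = 0.6; P(heads|C3) = 0.48.
Prior × likelihood for each source: 0.333333·0.77=0.2567, 0.333333·0.6=0.2000, 0.333333·0.48=0.1600. Summing gives P(heads) = 0.61667.
P(Coin 2 | heads) = 0.2000 / 0.61667 = 0.3243.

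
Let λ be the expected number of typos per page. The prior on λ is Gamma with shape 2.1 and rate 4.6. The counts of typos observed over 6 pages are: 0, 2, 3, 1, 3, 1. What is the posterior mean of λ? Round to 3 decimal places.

Posterior mean ≈ 1.142

Total count ∑xᵢ = 10 over n = 6 pages.
Gamma is conjugate to the Poisson likelihood: posterior is Gamma(shape = 2.1+10 = 12.1, rate = 4.6+6 = 10.6).
Posterior mean = shape/rate = 12.1/10.6 = 1.142.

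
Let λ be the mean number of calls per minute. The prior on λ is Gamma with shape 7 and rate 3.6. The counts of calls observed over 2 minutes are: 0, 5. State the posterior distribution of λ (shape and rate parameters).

Posterior: Gamma(shape=12, rate=5.6)

The Poisson likelihood adds the total count to the shape and the number of exposure periods to the rate. Here ∑xᵢ = 5 and n = 2, so shape 7→12 and rate 3.6→5.6.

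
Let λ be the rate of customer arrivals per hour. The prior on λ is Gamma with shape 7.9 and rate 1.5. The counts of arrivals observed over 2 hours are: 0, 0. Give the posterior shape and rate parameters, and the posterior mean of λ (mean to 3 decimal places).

Posterior: Gamma(shape=7.9, rate=3.5); mean ≈ 2.257

Total count ∑xᵢ = 0 over n = 2 hours.
Gamma is conjugate to the Poisson likelihood: posterior is Gamma(shape = 7.9+0 = 7.9, rate = 1.5+2 = 3.5).
Posterior mean = shape/rate = 7.9/3.5 = 2.257.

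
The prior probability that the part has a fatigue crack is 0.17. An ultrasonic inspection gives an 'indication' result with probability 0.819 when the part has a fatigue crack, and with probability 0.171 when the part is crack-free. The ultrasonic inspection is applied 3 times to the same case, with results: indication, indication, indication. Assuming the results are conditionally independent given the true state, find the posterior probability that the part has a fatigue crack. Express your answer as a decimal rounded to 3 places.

Posterior P(H) ≈ 0.957

Let H be the event that the part has a fatigue crack; start with P(H) = 0.17. P('indication'|H) = 0.819, P('indication'|¬H) = 0.171.
Update on result 1 ('indication'): P(H) ← 0.819·0.1700 / (0.819·0.1700 + 0.171·0.8300) = 0.13923/0.28116 = 0.4952.
Update on result 2 ('indication'): P(H) ← 0.819·0.4952 / (0.819·0.4952 + 0.171·0.5048) = 0.40557/0.49189 = 0.8245.
Update on result 3 ('indication'): P(H) ← 0.819·0.8245 / (0.819·0.8245 + 0.171·0.1755) = 0.67527/0.70528 = 0.9575.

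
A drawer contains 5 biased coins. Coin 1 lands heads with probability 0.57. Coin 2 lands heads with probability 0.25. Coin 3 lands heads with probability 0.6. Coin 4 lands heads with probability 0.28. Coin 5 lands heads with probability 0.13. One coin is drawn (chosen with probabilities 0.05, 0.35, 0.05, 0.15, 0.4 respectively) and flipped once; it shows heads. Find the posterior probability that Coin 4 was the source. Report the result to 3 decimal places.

Posterior probability ≈ 0.175

Tabulate prior·likelihood by source: [1] prior 0.05, lik 0.57, product 0.02850; [2] prior 0.35, lik 0.25, product 0.08750; [3] prior 0.05, lik 0.6, product 0.03000; [4] prior 0.15, lik 0.28, product 0.04200; [5] prior 0.4, lik 0.13, product 0.05200.
Normalizing constant = 0.24000; the posterior for Coin 4 is its product over the sum, 0.04200/0.24000 = 0.175.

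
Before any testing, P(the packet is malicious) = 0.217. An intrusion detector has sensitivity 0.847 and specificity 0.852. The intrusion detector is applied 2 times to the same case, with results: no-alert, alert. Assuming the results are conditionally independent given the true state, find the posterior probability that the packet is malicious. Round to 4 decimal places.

Let H be the event that the packet is malicious; start with P(H) = 0.217. P('alert'|H) = 0.847, P('alert'|¬H) = 0.148.
Update on result 1 ('no-alert'): P(H) ← 0.153·0.2170 / (0.153·0.2170 + 0.852·0.7830) = 0.033201/0.70032 = 0.0474.
Update on result 2 ('alert'): P(H) ← 0.847·0.0474 / (0.847·0.0474 + 0.148·0.9526) = 0.040155/0.18114 = 0.2217.

Posterior P(H) ≈ 0.2217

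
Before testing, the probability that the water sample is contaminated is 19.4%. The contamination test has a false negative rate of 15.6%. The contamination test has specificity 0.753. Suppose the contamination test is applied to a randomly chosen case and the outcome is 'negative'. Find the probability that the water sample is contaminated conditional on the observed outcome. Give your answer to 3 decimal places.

Let H be the event that the water sample is contaminated. P(H) = 0.194, so P(¬H) = 0.806. With E the 'negative' result, P(E|H) = 0.156 and P(E|¬H) = 0.753.
P(E) = 0.156·0.194 + 0.753·0.806 = 0.030264 + 0.60692 = 0.63718.
By Bayes' theorem, P(H|E) = 0.030264 / 0.63718 = 0.047.

P(H | E) ≈ 0.047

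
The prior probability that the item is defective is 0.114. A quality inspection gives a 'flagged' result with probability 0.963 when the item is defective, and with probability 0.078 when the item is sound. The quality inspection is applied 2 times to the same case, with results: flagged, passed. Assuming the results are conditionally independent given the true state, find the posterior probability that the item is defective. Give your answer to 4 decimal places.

Let H be the event that the item is defective; start with P(H) = 0.114. P('flagged'|H) = 0.963, P('flagged'|¬H) = 0.078.
Update on result 1 ('flagged'): P(H) ← 0.963·0.1140 / (0.963·0.1140 + 0.078·0.8860) = 0.10978/0.17889 = 0.6137.
Update on result 2 ('passed'): P(H) ← 0.037·0.6137 / (0.037·0.6137 + 0.922·0.3863) = 0.022706/0.37889 = 0.0599.

Posterior P(H) ≈ 0.0599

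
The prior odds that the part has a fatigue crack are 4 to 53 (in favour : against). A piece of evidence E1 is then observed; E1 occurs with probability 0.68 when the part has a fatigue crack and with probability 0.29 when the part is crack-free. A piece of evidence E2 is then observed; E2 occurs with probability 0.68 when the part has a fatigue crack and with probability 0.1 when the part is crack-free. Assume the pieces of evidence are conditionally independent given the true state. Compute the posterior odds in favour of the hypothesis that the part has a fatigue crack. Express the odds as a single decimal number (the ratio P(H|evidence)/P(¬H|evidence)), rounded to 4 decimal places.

Posterior odds ≈ 1.2034

Prior odds = 4/53 = 0.075472. In log-odds, ln(0.075472) = -2.5840.
Add log likelihood ratios: ln(2.3448) + ln(6.8000) = 2.7691.
Posterior log-odds = 0.18514, so posterior odds = exp(0.18514) = 1.2034.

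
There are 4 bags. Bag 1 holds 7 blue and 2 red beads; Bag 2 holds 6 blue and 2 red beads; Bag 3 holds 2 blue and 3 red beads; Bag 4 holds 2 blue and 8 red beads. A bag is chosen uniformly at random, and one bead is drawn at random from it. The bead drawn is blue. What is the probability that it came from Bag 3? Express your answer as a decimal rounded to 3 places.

Posterior probability ≈ 0.188

P(blue|Bag 1) = 0.7778; P(blue|Bag 2) = 0.75; P(blue|Bag 3) = 0.4; P(blue|Bag 4) = 0.2.
Prior × likelihood for each source: 0.25·0.7778=0.1944, 0.25·0.75=0.1875, 0.25·0.4=0.1000, 0.25·0.2=0.05000. Summing gives P(blue) = 0.53194.
P(Bag 3 | blue) = 0.1000 / 0.53194 = 0.188.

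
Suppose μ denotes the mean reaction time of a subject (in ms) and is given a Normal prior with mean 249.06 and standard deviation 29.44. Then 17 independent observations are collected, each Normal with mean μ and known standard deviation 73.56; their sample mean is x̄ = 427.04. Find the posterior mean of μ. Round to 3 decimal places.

Posterior mean ≈ 379.234

Prior precision 1/τ₀² = 1/29.44² = 0.00115378; data precision n/σ² = 17/73.56² = 0.00314171.
Posterior precision = 0.00115378 + 0.00314171 = 0.00429549.
Posterior mean = (0.00115378·249.06 + 0.00314171·427.04) / 0.00429549 = 379.234.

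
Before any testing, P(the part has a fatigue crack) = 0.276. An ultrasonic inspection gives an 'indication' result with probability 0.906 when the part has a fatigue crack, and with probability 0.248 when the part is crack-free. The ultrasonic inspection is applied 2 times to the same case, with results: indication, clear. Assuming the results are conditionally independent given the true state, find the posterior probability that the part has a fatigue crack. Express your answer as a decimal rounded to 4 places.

Let H be the event that the part has a fatigue crack; start with P(H) = 0.276. P('indication'|H) = 0.906, P('indication'|¬H) = 0.248.
Update on result 1 ('indication'): P(H) ← 0.906·0.2760 / (0.906·0.2760 + 0.248·0.7240) = 0.25006/0.42961 = 0.5821.
Update on result 2 ('clear'): P(H) ← 0.094·0.5821 / (0.094·0.5821 + 0.752·0.4179) = 0.054713/0.36901 = 0.1483.

Posterior P(H) ≈ 0.1483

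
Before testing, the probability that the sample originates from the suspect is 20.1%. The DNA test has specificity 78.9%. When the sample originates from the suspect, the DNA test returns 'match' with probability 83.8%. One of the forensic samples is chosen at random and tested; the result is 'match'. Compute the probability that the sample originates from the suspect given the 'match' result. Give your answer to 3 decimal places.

Let H be the event that the sample originates from the suspect. P(H) = 0.201, so P(¬H) = 0.799. With E the 'match' result, P(E|H) = 0.838 and P(E|¬H) = 0.211.
P(E) = 0.838·0.201 + 0.211·0.799 = 0.16844 + 0.16859 = 0.33703.
By Bayes' theorem, P(H|E) = 0.16844 / 0.33703 = 0.500.

P(H | E) ≈ 0.500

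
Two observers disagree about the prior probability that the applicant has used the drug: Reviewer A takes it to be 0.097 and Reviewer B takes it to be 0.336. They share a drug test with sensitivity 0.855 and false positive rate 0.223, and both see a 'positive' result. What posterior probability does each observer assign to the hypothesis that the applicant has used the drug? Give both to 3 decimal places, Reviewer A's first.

The likelihood ratio for a 'positive' result is 0.855/0.223 = 3.8341.
Reviewer A: prior odds 0.097/0.903 = 0.10742; posterior odds 0.41186; posterior probability 0.292.
Reviewer B: prior odds 0.336/0.664 = 0.50602; posterior odds 1.9401; posterior probability 0.660.

Reviewer A: 0.292; Reviewer B: 0.660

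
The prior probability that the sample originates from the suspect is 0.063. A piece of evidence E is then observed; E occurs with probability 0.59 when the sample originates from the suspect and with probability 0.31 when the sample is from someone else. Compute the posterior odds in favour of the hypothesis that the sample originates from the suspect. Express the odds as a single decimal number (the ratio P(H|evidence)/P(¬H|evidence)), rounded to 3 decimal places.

Posterior odds ≈ 0.128

Prior odds = 0.063/(1−0.063) = 0.067236.
Likelihood ratio for E = 0.59/0.31 = 1.9032.
Posterior odds = prior odds × LR = 0.12797.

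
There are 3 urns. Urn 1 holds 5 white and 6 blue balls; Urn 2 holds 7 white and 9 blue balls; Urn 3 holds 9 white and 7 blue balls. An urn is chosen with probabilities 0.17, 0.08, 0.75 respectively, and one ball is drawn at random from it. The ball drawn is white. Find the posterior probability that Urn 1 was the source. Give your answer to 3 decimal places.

Posterior probability ≈ 0.145

Tabulate prior·likelihood by source: [1] prior 0.17, lik 0.4545, product 0.07727; [2] prior 0.08, lik 0.4375, product 0.03500; [3] prior 0.75, lik 0.5625, product 0.4219.
Normalizing constant = 0.53415; the posterior for Urn 1 is its product over the sum, 0.07727/0.53415 = 0.145.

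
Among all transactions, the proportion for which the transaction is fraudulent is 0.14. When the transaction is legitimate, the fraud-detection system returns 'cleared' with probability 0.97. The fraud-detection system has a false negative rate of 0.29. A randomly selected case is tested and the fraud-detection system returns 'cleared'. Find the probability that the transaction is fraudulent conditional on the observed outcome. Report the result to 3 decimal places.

P(H | E) ≈ 0.046

Let H be the event that the transaction is fraudulent. P(H) = 0.14, so P(¬H) = 0.86. With E the 'cleared' result, P(E|H) = 0.29 and P(E|¬H) = 0.97.
P(E) = 0.29·0.14 + 0.97·0.86 = 0.040600 + 0.83420 = 0.87480.
By Bayes' theorem, P(H|E) = 0.040600 / 0.87480 = 0.046.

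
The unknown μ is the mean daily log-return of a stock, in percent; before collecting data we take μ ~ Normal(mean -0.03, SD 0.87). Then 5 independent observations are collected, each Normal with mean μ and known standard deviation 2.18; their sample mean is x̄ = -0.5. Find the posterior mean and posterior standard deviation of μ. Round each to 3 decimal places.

Posterior mean ≈ -0.238; posterior SD ≈ 0.649

Prior precision 1/τ₀² = 1/0.87² = 1.32118; data precision n/σ² = 5/2.18² = 1.05210.
Posterior precision = 1.32118 + 1.05210 = 2.37328, giving posterior SD = 1/√2.37328 = 0.649.
Posterior mean = (1.32118·-0.03 + 1.05210·-0.5) / 2.37328 = -0.238.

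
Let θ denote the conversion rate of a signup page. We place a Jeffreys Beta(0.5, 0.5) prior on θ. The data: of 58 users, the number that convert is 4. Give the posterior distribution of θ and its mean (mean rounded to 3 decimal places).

Observing 4 successes and 54 failures updates Beta(0.5, 0.5) by adding the success and failure counts to the two shape parameters: α = 0.5+4 = 4.5, β = 0.5+54 = 54.5.
E[θ | data] = 4.5/(4.5+54.5) = 0.076.

Posterior: Beta(4.5, 54.5); mean ≈ 0.076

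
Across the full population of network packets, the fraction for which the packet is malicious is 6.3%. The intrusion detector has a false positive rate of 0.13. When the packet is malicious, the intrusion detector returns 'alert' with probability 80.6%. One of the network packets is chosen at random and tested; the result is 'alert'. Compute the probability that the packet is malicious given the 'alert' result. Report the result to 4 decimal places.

Write H for 'the packet is malicious'. Prior odds H:¬H = 0.063/0.937 = 0.067236. For the 'alert' outcome, the likelihood ratio is 0.806/0.13 = 6.2000.
Posterior odds = 0.067236 × 6.2000 = 0.41686, so P(H|E) = 0.41686/(1+0.41686) = 0.2942.

P(H | E) ≈ 0.2942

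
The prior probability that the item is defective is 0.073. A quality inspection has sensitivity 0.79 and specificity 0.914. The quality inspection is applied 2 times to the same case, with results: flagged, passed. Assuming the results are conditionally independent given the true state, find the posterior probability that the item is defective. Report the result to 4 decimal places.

Posterior P(H) ≈ 0.1425

With H the event that the item is defective, the joint likelihood of the observed sequence is P(data|H) = 0.79·0.21 = 0.16590 and P(data|¬H) = 0.086·0.914 = 0.078604.
Bayes: P(H|data) = 0.073·0.16590 / (0.073·0.16590 + 0.927·0.078604) = 0.012111/0.084977 = 0.1425.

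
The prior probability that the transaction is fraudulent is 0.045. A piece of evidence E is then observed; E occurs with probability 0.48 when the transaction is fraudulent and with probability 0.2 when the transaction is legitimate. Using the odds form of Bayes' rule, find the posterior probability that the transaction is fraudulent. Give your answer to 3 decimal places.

Prior odds = 0.045/(1−0.045) = 0.047120.
Likelihood ratio for E = 0.48/0.2 = 2.4000.
Posterior odds = prior odds × LR = 0.11309.
Posterior probability = odds/(1+odds) = 0.11309/1.1131 = 0.102.

Posterior probability ≈ 0.102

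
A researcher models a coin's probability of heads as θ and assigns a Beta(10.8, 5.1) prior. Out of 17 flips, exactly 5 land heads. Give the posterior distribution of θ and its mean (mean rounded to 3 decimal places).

Posterior: Beta(15.8, 17.1); mean ≈ 0.480

Observing 5 successes and 12 failures updates Beta(10.8, 5.1) by adding the success and failure counts to the two shape parameters: α = 10.8+5 = 15.8, β = 5.1+12 = 17.1.
E[θ | data] = 15.8/(15.8+17.1) = 0.480.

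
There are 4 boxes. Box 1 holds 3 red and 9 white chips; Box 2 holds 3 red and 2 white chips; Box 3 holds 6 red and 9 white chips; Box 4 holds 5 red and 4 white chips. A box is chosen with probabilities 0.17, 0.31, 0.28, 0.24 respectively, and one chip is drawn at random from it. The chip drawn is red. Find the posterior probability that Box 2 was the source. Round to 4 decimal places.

Posterior probability ≈ 0.3925

P(red|Box 1) = 0.25; P(red|Box 2) = 0.6; P(red|Box 3) = 0.4; P(red|Box 4) = 0.5556.
Prior × likelihood for each source: 0.17·0.25=0.04250, 0.31·0.6=0.1860, 0.28·0.4=0.1120, 0.24·0.5556=0.1333. Summing gives P(red) = 0.47383.
P(Box 2 | red) = 0.1860 / 0.47383 = 0.3925.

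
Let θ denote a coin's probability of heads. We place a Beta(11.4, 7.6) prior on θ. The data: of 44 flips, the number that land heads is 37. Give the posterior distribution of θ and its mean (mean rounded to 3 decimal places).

The binomial likelihood is conjugate to the Beta prior: with 37 successes and 7 failures, the posterior is Beta(11.4+37, 7.6+7) = Beta(48.4, 14.6).
Posterior mean = α/(α+β) = 48.4/63 = 0.768.

Posterior: Beta(48.4, 14.6); mean ≈ 0.768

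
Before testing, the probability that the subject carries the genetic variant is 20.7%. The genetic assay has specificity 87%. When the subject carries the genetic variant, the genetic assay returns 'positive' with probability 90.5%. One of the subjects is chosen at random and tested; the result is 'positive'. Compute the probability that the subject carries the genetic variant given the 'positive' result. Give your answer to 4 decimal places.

P(H | E) ≈ 0.6450

Write H for 'the subject carries the genetic variant'. Prior odds H:¬H = 0.207/0.793 = 0.26103. For the 'positive' outcome, the likelihood ratio is 0.905/0.13 = 6.9615.
Posterior odds = 0.26103 × 6.9615 = 1.8172, so P(H|E) = 1.8172/(1+1.8172) = 0.6450.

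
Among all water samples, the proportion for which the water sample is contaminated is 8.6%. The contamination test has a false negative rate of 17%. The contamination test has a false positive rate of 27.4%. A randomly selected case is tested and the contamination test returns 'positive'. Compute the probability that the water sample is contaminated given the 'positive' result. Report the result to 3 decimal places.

P(H | E) ≈ 0.222

Write H for 'the water sample is contaminated'. Prior odds H:¬H = 0.086/0.914 = 0.094092. For the 'positive' outcome, the likelihood ratio is 0.83/0.274 = 3.0292.
Posterior odds = 0.094092 × 3.0292 = 0.28502, so P(H|E) = 0.28502/(1+0.28502) = 0.222.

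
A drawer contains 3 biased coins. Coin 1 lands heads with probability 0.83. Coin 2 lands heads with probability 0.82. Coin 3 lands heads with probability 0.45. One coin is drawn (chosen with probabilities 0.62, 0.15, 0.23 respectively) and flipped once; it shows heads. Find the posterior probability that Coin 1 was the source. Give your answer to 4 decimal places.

Posterior probability ≈ 0.6944

P(heads|C1) = 0.83; P(heads|C2) = 0.82; P(heads|C3) = 0.45.
Prior × likelihood for each source: 0.62·0.83=0.5146, 0.15·0.82=0.1230, 0.23·0.45=0.1035. Summing gives P(heads) = 0.74110.
P(Coin 1 | heads) = 0.5146 / 0.74110 = 0.6944.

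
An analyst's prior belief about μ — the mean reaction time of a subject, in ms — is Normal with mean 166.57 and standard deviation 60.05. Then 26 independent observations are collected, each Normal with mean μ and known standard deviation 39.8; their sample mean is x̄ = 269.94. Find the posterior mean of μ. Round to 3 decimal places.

Posterior mean ≈ 268.223

With known σ, the Normal prior is conjugate. Weight on the data is w = (n/σ²)/(n/σ² + 1/τ₀²) = 0.0164137/(0.0164137+0.00027732) = 0.98339.
Posterior mean = w·x̄ + (1−w)·μ₀ = 0.98339·269.94 + 0.016615·166.57 = 268.223.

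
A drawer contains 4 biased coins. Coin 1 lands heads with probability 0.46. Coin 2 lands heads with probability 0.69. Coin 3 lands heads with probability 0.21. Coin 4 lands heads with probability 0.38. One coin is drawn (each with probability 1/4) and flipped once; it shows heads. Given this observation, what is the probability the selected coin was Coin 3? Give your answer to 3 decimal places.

Posterior probability ≈ 0.121

Tabulate prior·likelihood by source: [1] prior 0.25, lik 0.46, product 0.1150; [2] prior 0.25, lik 0.69, product 0.1725; [3] prior 0.25, lik 0.21, product 0.05250; [4] prior 0.25, lik 0.38, product 0.09500.
Normalizing constant = 0.43500; the posterior for Coin 3 is its product over the sum, 0.05250/0.43500 = 0.121.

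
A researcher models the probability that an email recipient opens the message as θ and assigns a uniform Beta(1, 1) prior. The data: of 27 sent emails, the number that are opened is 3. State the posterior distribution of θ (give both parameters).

The binomial likelihood is conjugate to the Beta prior: with 3 successes and 24 failures, the posterior is Beta(1+3, 1+24) = Beta(4, 25).

Posterior: Beta(4, 25)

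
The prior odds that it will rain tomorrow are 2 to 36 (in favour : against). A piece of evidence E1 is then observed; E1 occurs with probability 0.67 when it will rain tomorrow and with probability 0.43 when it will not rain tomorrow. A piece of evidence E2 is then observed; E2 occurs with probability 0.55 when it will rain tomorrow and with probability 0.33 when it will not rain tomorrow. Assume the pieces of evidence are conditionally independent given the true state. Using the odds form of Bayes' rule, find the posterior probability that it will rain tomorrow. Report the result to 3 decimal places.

Prior odds = 2/36 = 0.055556. In log-odds, ln(0.055556) = -2.8904.
Add log likelihood ratios: ln(1.5581) + ln(1.6667) = 0.95432.
Posterior log-odds = -1.9361, so posterior odds = exp(-1.9361) = 0.14427. Converting, P(H|E) = 0.14427/1.1443 = 0.126.

Posterior probability ≈ 0.126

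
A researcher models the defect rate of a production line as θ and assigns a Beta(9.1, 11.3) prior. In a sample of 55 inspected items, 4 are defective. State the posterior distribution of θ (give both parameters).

Posterior: Beta(13.1, 62.3)

Observing 4 successes and 51 failures updates Beta(9.1, 11.3) by adding the success and failure counts to the two shape parameters: α = 9.1+4 = 13.1, β = 11.3+51 = 62.3.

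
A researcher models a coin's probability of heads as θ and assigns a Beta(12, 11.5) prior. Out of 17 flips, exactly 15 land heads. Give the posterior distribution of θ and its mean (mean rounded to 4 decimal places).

Observing 15 successes and 2 failures updates Beta(12, 11.5) by adding the success and failure counts to the two shape parameters: α = 12+15 = 27, β = 11.5+2 = 13.5.
E[θ | data] = 27/(27+13.5) = 0.6667.

Posterior: Beta(27, 13.5); mean ≈ 0.6667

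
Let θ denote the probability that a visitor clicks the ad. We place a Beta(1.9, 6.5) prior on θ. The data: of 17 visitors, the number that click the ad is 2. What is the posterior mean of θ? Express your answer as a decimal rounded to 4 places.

Posterior mean ≈ 0.1535

The binomial likelihood is conjugate to the Beta prior: with 2 successes and 15 failures, the posterior is Beta(1.9+2, 6.5+15) = Beta(3.9, 21.5).
E[θ | data] = 3.9/(3.9+21.5) = 0.1535.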